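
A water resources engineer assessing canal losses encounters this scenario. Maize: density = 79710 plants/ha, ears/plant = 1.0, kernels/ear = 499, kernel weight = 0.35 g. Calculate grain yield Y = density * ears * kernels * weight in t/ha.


Y = density * ears * kernels * kw
  = 79710 * 1.0 * 499 * 0.35 g/ha
  = 13921351.50 g/ha
  = 13921.35 kg/ha = 13.92 t/ha


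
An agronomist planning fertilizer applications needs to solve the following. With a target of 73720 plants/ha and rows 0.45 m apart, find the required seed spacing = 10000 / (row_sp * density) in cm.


spacing = 10000 / (row_sp * density)
        = 10000 / (0.45 * 73720)
        = 10000 / 33174
        = 0.30144 m = 30.14 cm


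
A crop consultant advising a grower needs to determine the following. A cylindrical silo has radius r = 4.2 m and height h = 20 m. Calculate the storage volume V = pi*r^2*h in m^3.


V = pi * r^2 * h
  = pi * 4.2^2 * 20
  = pi * 17.64 * 20
  = 1108.35 m^3


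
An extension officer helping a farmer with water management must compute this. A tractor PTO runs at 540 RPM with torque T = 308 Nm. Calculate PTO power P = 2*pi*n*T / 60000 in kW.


P = 2*pi*n*T / 60000
  = 2*pi * 540 * 308 / 60000
  = 1045019.38 / 60000
  = 17.42 kW


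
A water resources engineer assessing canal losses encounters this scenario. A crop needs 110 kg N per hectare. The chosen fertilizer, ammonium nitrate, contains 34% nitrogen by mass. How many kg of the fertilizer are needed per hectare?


Rate = N_required / (N_content / 100)
     = 110 / (34 / 100)
     = 110 / 0.34
     = 323.53 kg/ha


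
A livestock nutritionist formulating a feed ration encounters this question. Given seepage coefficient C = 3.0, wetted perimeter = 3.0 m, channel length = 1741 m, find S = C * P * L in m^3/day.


S = C * P * L
  = 3.0 * 3.0 * 1741
  = 15669 m^3/day


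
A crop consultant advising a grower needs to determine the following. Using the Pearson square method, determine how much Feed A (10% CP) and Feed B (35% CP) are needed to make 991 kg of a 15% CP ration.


parts_A = CP_b - target = 35 - 15 = 20
parts_B = target - CP_a = 15 - 10 = 5
total_parts = 20 + 5 = 25
Feed A = 991 * 20 / 25 = 792.80 kg
Feed B = 991 * 5 / 25 = 198.20 kg

792.80 kg


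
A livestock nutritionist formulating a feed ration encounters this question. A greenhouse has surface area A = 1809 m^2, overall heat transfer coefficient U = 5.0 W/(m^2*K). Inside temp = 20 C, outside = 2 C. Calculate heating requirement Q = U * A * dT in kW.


dT = 20 - (2) = 18 K
Q = U * A * dT
  = 5.0 * 1809 * 18
  = 162810 W = 162.81 kW


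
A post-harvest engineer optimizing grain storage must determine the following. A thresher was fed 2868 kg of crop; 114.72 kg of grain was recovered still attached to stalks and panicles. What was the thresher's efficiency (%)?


eta = (total - unthreshed) / total * 100
    = (2868 - 114.72) / 2868 * 100
    = 2753.28 / 2868 * 100
    = 96%


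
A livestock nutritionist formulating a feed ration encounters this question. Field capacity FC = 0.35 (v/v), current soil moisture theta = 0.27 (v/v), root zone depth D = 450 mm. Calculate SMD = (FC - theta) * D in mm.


SMD = (FC - theta) * D
    = (0.35 - 0.27) * 450
    = 0.080 * 450
    = 36 mm


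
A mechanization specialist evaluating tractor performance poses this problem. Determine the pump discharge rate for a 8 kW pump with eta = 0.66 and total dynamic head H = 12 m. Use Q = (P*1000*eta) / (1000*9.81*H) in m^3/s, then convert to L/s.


Q = (P * 1000 * eta) / (rho * g * H)
  = (8 * 1000 * 0.66) / (1000 * 9.81 * 12)
  = 5280 / 117720
  = 0.04485 m^3/s = 44.85 L/s


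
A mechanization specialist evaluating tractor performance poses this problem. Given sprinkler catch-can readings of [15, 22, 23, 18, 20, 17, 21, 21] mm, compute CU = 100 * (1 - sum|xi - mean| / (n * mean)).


xbar = 157 / 8 = 19.625
sum|xi - xbar| = 17.750
CU = 100 * (1 - 17.750 / (8 * 19.625))
   = 100 * (1 - 0.1131)
   = 88.69%


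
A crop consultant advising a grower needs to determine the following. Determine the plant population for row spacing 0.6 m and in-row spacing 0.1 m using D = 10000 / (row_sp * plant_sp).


D = 10000 / (row_sp * plant_sp)
  = 10000 / (0.6 * 0.1)
  = 10000 / 0.0600
  = 166666.67 plants/ha


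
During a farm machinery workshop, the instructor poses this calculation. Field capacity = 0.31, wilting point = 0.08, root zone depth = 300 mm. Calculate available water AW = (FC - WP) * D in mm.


AW = (FC - WP) * D
   = (0.31 - 0.08) * 300
   = 0.23 * 300
   = 69 mm


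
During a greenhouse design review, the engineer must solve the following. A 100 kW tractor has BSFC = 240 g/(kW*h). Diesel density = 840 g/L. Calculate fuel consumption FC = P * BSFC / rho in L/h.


FC = P * BSFC / rho_fuel
   = 100 * 240 / 840
   = 24000 / 840
   = 28.57 L/h


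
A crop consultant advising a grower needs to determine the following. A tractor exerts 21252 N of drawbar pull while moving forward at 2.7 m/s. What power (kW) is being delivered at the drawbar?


P = F * v / 1000
  = 21252 * 2.7 / 1000
  = 57380.40 / 1000
  = 57.38 kW


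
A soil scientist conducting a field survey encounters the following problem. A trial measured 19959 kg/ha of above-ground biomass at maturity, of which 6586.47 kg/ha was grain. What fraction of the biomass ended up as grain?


HI = grain_yield / biomass
   = 6586.47 / 19959
   = 0.33


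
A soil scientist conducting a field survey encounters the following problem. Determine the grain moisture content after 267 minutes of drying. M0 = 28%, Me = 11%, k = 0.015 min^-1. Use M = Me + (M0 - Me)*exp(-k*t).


M = Me + (M0 - Me) * e^(-k*t)
  = 11 + (28 - 11) * e^(-0.015*267)
  = 11 + 17 * e^(-4.005)
  = 11 + 17 * 0.01822
  = 11 + 0.3098
  = 11.31%


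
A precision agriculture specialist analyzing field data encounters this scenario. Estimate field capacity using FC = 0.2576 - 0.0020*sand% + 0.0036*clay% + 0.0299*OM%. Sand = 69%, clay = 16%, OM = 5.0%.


FC = 0.2576 - 0.0020*69 + 0.0036*16 + 0.0299*5.0
   = 0.2576 - 0.1380 + 0.0576 + 0.1495
   = 0.3267


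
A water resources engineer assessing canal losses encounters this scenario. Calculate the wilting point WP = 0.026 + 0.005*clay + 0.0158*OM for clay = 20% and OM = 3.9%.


WP = 0.026 + 0.005*20 + 0.0158*3.9
   = 0.026 + 0.1000 + 0.0616
   = 0.1876


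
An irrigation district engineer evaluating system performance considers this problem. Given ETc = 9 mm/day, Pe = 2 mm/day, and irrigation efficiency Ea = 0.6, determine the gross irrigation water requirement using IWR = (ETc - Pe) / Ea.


IWR = (ETc - Pe) / Ea
    = (9 - 2) / 0.6
    = 7 / 0.6
    = 11.67 mm/day


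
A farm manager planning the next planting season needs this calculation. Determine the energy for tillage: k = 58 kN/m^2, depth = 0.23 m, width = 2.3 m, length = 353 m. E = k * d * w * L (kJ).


E = k * d * w * L
  = 58 * 0.23 * 2.3 * 353
  = 10830.75 kJ


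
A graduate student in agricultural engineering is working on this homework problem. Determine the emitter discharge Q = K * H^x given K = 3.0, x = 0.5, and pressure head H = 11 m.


Q = K * H^x
  = 3.0 * 11^0.5
  = 3.0 * 3.3166
  = 9.95 L/h


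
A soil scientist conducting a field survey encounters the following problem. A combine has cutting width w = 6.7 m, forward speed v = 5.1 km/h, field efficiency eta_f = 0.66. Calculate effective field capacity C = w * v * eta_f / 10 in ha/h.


C = w * v * eta_f / 10
  = 6.7 * 5.1 * 0.66 / 10
  = 22.55 / 10
  = 2.26 ha/h


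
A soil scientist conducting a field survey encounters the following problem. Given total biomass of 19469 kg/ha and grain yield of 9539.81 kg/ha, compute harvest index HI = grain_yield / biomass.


HI = grain_yield / biomass
   = 9539.81 / 19469
   = 0.49


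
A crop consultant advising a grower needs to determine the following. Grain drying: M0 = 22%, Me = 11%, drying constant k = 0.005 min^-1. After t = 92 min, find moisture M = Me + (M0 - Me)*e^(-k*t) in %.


M = Me + (M0 - Me) * e^(-k*t)
  = 11 + (22 - 11) * e^(-0.005*92)
  = 11 + 11 * e^(-0.460)
  = 11 + 11 * 0.63128
  = 11 + 6.9441
  = 17.94%


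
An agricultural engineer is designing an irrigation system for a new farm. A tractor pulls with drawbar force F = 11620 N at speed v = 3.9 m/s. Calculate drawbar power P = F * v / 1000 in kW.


P = F * v / 1000
  = 11620 * 3.9 / 1000
  = 45318 / 1000
  = 45.32 kW


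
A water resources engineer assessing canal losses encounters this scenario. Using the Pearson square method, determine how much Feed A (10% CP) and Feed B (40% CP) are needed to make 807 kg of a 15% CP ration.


parts_A = CP_b - target = 40 - 15 = 25
parts_B = target - CP_a = 15 - 10 = 5
total_parts = 25 + 5 = 30
Feed A = 807 * 25 / 30 = 672.50 kg
Feed B = 807 * 5 / 30 = 134.50 kg

672.50 kg


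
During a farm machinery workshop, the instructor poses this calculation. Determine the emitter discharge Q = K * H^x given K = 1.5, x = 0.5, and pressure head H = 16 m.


Q = K * H^x
  = 1.5 * 16^0.5
  = 1.5 * 4
  = 6 L/h


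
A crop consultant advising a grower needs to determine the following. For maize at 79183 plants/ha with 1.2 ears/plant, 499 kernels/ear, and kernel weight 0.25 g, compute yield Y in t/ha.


Y = density * ears * kernels * kw
  = 79183 * 1.2 * 499 * 0.25 g/ha
  = 11853695.10 g/ha
  = 11853.70 kg/ha = 11.85 t/ha


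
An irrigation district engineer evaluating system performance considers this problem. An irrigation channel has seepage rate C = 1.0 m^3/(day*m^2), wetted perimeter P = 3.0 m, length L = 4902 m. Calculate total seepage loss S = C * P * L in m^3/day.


S = C * P * L
  = 1.0 * 3.0 * 4902
  = 14706 m^3/day


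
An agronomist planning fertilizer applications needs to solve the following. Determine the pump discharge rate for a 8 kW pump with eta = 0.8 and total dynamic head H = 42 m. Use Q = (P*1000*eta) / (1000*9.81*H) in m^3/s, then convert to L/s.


Q = (P * 1000 * eta) / (rho * g * H)
  = (8 * 1000 * 0.8) / (1000 * 9.81 * 42)
  = 6400 / 412020
  = 0.01553 m^3/s = 15.53 L/s


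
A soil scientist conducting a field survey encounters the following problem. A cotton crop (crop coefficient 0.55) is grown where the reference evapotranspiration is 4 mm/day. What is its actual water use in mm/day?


ETc = Kc * ET0
    = 0.55 * 4
    = 2.20 mm/day


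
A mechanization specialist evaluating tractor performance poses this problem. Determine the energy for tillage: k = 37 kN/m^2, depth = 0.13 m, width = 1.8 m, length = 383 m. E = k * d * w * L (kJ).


E = k * d * w * L
  = 37 * 0.13 * 1.8 * 383
  = 3316.01 kJ


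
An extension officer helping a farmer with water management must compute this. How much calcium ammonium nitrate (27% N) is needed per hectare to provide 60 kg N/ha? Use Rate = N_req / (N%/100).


Rate = N_required / (N_content / 100)
     = 60 / (27 / 100)
     = 60 / 0.27
     = 222.22 kg/ha


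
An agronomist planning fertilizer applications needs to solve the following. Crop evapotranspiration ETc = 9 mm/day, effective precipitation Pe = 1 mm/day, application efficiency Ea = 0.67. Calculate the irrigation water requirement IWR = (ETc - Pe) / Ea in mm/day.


IWR = (ETc - Pe) / Ea
    = (9 - 1) / 0.67
    = 8 / 0.67
    = 11.94 mm/day


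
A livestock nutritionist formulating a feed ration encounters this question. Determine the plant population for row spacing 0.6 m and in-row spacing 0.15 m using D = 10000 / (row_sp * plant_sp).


D = 10000 / (row_sp * plant_sp)
  = 10000 / (0.6 * 0.15)
  = 10000 / 0.0900
  = 111111.11 plants/ha


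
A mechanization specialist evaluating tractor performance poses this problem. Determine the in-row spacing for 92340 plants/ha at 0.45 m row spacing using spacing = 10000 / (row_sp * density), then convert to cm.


spacing = 10000 / (row_sp * density)
        = 10000 / (0.45 * 92340)
        = 10000 / 41553
        = 0.24066 m = 24.07 cm


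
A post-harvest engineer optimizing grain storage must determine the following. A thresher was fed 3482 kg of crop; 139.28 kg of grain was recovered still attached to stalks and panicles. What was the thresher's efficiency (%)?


eta = (total - unthreshed) / total * 100
    = (3482 - 139.28) / 3482 * 100
    = 3342.72 / 3482 * 100
    = 96%


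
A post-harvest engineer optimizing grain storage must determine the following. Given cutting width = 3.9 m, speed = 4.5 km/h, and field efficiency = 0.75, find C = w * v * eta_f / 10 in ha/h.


C = w * v * eta_f / 10
  = 3.9 * 4.5 * 0.75 / 10
  = 13.16 / 10
  = 1.32 ha/h


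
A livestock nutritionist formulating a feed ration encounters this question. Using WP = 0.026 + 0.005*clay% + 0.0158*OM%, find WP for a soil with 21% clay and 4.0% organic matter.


WP = 0.026 + 0.005*21 + 0.0158*4.0
   = 0.026 + 0.1050 + 0.0632
   = 0.1942


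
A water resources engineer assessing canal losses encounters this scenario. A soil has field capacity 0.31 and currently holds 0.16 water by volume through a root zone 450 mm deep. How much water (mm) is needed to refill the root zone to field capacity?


SMD = (FC - theta) * D
    = (0.31 - 0.16) * 450
    = 0.150 * 450
    = 67.50 mm


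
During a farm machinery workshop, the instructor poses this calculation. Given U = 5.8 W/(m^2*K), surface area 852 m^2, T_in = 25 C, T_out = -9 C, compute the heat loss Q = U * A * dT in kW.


dT = 25 - (-9) = 34 K
Q = U * A * dT
  = 5.8 * 852 * 34
  = 168014.40 W = 168.01 kW


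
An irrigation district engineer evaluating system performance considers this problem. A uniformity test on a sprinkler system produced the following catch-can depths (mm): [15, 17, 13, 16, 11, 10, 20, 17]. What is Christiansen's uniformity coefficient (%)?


xbar = 119 / 8 = 14.875
sum|xi - xbar| = 21.250
CU = 100 * (1 - 21.250 / (8 * 14.875))
   = 100 * (1 - 0.1786)
   = 82.14%


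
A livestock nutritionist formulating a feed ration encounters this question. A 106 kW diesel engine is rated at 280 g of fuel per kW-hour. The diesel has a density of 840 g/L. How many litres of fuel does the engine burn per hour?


FC = P * BSFC / rho_fuel
   = 106 * 280 / 840
   = 29680 / 840
   = 35.33 L/h


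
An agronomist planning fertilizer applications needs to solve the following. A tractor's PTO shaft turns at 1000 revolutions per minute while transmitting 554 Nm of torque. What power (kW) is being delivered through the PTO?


P = 2*pi*n*T / 60000
  = 2*pi * 1000 * 554 / 60000
  = 3480884.66 / 60000
  = 58.01 kW


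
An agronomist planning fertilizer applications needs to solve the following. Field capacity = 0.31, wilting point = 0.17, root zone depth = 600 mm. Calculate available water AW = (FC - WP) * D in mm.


AW = (FC - WP) * D
   = (0.31 - 0.17) * 600
   = 0.14 * 600
   = 84 mm


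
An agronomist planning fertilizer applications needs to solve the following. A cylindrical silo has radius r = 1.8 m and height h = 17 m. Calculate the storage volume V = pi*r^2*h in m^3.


V = pi * r^2 * h
  = pi * 1.8^2 * 17
  = pi * 3.24 * 17
  = 173.04 m^3


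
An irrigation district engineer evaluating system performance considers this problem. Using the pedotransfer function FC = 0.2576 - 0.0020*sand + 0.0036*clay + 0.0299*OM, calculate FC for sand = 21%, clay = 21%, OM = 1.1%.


FC = 0.2576 - 0.0020*21 + 0.0036*21 + 0.0299*1.1
   = 0.2576 - 0.0420 + 0.0756 + 0.0329
   = 0.3241


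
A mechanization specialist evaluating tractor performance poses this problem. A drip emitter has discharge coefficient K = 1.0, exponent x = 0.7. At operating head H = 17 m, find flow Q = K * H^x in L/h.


Q = K * H^x
  = 1.0 * 17^0.7
  = 1.0 * 7.2663
  = 7.27 L/h


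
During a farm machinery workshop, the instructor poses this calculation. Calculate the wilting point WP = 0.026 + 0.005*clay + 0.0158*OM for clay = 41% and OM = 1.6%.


WP = 0.026 + 0.005*41 + 0.0158*1.6
   = 0.026 + 0.2050 + 0.0253
   = 0.2563


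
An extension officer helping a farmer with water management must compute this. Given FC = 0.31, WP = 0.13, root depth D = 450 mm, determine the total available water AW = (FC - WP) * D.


AW = (FC - WP) * D
   = (0.31 - 0.13) * 450
   = 0.18 * 450
   = 81 mm


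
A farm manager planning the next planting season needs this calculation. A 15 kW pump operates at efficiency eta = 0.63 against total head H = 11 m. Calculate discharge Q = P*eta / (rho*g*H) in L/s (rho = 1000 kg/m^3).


Q = (P * 1000 * eta) / (rho * g * H)
  = (15 * 1000 * 0.63) / (1000 * 9.81 * 11)
  = 9450 / 107910
  = 0.08757 m^3/s = 87.57 L/s


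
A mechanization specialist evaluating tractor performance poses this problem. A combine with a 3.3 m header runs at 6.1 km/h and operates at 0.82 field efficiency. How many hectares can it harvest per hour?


C = w * v * eta_f / 10
  = 3.3 * 6.1 * 0.82 / 10
  = 16.51 / 10
  = 1.65 ha/h


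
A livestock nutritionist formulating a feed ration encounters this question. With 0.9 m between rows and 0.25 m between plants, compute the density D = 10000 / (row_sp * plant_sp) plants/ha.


D = 10000 / (row_sp * plant_sp)
  = 10000 / (0.9 * 0.25)
  = 10000 / 0.2250
  = 44444.44 plants/ha


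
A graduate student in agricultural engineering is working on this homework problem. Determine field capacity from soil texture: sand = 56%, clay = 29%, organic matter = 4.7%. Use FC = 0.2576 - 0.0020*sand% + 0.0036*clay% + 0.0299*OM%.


FC = 0.2576 - 0.0020*56 + 0.0036*29 + 0.0299*4.7
   = 0.2576 - 0.1120 + 0.1044 + 0.1405
   = 0.3905


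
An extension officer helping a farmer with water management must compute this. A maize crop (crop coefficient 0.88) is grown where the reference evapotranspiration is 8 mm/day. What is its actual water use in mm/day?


ETc = Kc * ET0
    = 0.88 * 8
    = 7.04 mm/day


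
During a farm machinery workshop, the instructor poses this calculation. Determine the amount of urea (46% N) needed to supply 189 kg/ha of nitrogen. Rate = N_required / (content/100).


Rate = N_required / (N_content / 100)
     = 189 / (46 / 100)
     = 189 / 0.46
     = 410.87 kg/ha


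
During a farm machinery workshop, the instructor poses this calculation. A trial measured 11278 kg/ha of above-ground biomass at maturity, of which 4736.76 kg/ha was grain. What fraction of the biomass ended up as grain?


HI = grain_yield / biomass
   = 4736.76 / 11278
   = 0.42


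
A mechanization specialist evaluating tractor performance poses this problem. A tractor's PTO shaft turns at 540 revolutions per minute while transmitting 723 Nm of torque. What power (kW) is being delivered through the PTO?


P = 2*pi*n*T / 60000
  = 2*pi * 540 * 723 / 60000
  = 2453081.21 / 60000
  = 40.88 kW


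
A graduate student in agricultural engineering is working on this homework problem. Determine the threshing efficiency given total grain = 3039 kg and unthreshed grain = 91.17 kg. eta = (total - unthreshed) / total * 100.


eta = (total - unthreshed) / total * 100
    = (3039 - 91.17) / 3039 * 100
    = 2947.83 / 3039 * 100
    = 97%


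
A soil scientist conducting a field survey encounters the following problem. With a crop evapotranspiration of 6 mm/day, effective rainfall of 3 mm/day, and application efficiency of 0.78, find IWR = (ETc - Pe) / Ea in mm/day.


IWR = (ETc - Pe) / Ea
    = (6 - 3) / 0.78
    = 3 / 0.78
    = 3.85 mm/day


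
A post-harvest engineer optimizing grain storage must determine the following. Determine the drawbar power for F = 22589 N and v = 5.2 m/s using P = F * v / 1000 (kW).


P = F * v / 1000
  = 22589 * 5.2 / 1000
  = 117462.80 / 1000
  = 117.46 kW


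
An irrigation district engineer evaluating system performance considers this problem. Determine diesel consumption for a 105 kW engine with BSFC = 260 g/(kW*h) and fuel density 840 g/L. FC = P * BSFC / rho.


FC = P * BSFC / rho_fuel
   = 105 * 260 / 840
   = 27300 / 840
   = 32.50 L/h


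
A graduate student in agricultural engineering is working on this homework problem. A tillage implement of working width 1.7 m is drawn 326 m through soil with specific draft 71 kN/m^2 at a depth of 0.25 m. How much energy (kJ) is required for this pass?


E = k * d * w * L
  = 71 * 0.25 * 1.7 * 326
  = 9837.05 kJ


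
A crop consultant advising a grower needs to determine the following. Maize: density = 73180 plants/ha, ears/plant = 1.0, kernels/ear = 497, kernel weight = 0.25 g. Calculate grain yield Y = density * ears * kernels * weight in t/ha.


Y = density * ears * kernels * kw
  = 73180 * 1.0 * 497 * 0.25 g/ha
  = 9092615 g/ha
  = 9092.62 kg/ha = 9.09 t/ha


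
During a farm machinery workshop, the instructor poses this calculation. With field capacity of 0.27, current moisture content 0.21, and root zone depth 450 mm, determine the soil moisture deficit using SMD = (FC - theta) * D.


SMD = (FC - theta) * D
    = (0.27 - 0.21) * 450
    = 0.060 * 450
    = 27 mm


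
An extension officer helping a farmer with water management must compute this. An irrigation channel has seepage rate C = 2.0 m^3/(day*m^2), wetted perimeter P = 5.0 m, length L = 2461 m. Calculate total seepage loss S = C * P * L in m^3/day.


S = C * P * L
  = 2.0 * 5.0 * 2461
  = 24610 m^3/day


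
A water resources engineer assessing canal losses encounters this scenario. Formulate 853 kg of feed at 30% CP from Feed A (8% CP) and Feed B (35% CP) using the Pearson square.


parts_A = CP_b - target = 35 - 30 = 5
parts_B = target - CP_a = 30 - 8 = 22
total_parts = 5 + 22 = 27
Feed A = 853 * 5 / 27 = 157.96 kg
Feed B = 853 * 22 / 27 = 695.04 kg

157.96 kg


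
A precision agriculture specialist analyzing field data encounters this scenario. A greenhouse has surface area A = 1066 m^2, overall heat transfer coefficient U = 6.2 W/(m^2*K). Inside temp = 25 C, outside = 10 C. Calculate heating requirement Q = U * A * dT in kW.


dT = 25 - (10) = 15 K
Q = U * A * dT
  = 6.2 * 1066 * 15
  = 99138 W = 99.14 kW


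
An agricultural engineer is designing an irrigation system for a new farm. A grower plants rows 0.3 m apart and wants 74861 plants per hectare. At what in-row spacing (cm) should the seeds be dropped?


spacing = 10000 / (row_sp * density)
        = 10000 / (0.3 * 74861)
        = 10000 / 22458.30
        = 0.44527 m = 44.53 cm


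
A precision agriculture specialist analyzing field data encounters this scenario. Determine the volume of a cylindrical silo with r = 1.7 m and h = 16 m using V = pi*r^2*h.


V = pi * r^2 * h
  = pi * 1.7^2 * 16
  = pi * 2.89 * 16
  = 145.27 m^3


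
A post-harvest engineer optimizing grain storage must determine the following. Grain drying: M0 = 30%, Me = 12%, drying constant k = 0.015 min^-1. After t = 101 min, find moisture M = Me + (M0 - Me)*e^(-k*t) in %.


M = Me + (M0 - Me) * e^(-k*t)
  = 12 + (30 - 12) * e^(-0.015*101)
  = 12 + 18 * e^(-1.515)
  = 12 + 18 * 0.21981
  = 12 + 3.9565
  = 15.96%


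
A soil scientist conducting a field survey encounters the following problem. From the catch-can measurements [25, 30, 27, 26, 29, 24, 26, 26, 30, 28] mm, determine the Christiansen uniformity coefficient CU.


xbar = 271 / 10 = 27.100
sum|xi - xbar| = 17.200
CU = 100 * (1 - 17.200 / (10 * 27.100))
   = 100 * (1 - 0.0635)
   = 93.65%


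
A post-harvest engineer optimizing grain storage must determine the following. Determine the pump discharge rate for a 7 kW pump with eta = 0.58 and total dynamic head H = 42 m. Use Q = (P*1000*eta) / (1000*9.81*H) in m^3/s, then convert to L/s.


Q = (P * 1000 * eta) / (rho * g * H)
  = (7 * 1000 * 0.58) / (1000 * 9.81 * 42)
  = 4060 / 412020
  = 0.00985 m^3/s = 9.85 L/s


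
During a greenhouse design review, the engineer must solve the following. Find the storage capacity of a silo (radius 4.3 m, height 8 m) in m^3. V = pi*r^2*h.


V = pi * r^2 * h
  = pi * 4.3^2 * 8
  = pi * 18.49 * 8
  = 464.70 m^3


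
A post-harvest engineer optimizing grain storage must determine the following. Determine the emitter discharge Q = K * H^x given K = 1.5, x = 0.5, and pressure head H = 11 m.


Q = K * H^x
  = 1.5 * 11^0.5
  = 1.5 * 3.3166
  = 4.97 L/h


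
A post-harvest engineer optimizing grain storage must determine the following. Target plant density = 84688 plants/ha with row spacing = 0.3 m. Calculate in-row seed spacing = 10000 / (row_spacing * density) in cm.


spacing = 10000 / (row_sp * density)
        = 10000 / (0.3 * 84688)
        = 10000 / 25406.40
        = 0.39360 m = 39.36 cm


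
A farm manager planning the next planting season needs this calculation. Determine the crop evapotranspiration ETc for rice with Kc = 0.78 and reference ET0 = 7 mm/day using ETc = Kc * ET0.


ETc = Kc * ET0
    = 0.78 * 7
    = 5.46 mm/day


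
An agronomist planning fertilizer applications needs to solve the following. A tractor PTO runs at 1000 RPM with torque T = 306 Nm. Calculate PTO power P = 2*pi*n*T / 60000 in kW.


P = 2*pi*n*T / 60000
  = 2*pi * 1000 * 306 / 60000
  = 1922654.70 / 60000
  = 32.04 kW


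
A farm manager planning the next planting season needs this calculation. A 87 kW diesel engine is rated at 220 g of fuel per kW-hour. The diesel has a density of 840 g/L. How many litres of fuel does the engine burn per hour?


FC = P * BSFC / rho_fuel
   = 87 * 220 / 840
   = 19140 / 840
   = 22.79 L/h


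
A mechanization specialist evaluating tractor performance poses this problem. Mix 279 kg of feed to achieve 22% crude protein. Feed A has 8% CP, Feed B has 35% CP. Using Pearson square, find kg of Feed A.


parts_A = CP_b - target = 35 - 22 = 13
parts_B = target - CP_a = 22 - 8 = 14
total_parts = 13 + 14 = 27
Feed A = 279 * 13 / 27 = 134.33 kg
Feed B = 279 * 14 / 27 = 144.67 kg

134.33 kg


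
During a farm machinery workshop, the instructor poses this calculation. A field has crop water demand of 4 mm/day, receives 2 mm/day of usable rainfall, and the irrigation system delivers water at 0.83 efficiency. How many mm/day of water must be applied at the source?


IWR = (ETc - Pe) / Ea
    = (4 - 2) / 0.83
    = 2 / 0.83
    = 2.41 mm/day


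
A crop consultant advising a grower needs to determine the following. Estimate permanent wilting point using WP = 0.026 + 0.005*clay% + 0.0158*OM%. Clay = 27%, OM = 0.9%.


WP = 0.026 + 0.005*27 + 0.0158*0.9
   = 0.026 + 0.1350 + 0.0142
   = 0.1752


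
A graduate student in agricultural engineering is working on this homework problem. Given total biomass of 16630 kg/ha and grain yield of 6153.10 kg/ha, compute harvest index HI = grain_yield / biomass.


HI = grain_yield / biomass
   = 6153.10 / 16630
   = 0.37


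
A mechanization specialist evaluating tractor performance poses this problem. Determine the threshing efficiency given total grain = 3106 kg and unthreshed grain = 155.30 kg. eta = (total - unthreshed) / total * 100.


eta = (total - unthreshed) / total * 100
    = (3106 - 155.30) / 3106 * 100
    = 2950.70 / 3106 * 100
    = 95%


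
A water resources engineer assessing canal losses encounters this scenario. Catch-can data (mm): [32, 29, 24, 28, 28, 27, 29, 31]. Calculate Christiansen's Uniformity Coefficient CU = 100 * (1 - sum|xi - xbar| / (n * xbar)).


xbar = 228 / 8 = 28.500
sum|xi - xbar| = 14
CU = 100 * (1 - 14 / (8 * 28.500))
   = 100 * (1 - 0.0614)
   = 93.86%


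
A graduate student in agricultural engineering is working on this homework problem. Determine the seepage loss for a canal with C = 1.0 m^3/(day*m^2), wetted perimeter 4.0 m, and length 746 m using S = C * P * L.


S = C * P * L
  = 1.0 * 4.0 * 746
  = 2984 m^3/day


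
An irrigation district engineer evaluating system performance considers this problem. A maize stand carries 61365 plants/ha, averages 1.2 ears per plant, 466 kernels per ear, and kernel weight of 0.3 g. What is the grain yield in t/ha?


Y = density * ears * kernels * kw
  = 61365 * 1.2 * 466 * 0.3 g/ha
  = 10294592.40 g/ha
  = 10294.59 kg/ha = 10.29 t/ha


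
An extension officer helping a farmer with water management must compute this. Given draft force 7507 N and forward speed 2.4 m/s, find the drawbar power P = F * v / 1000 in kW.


P = F * v / 1000
  = 7507 * 2.4 / 1000
  = 18016.80 / 1000
  = 18.02 kW


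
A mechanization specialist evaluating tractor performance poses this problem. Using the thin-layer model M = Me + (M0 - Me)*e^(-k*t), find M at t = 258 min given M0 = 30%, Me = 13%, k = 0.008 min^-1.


M = Me + (M0 - Me) * e^(-k*t)
  = 13 + (30 - 13) * e^(-0.008*258)
  = 13 + 17 * e^(-2.064)
  = 13 + 17 * 0.12695
  = 13 + 2.1581
  = 15.16%


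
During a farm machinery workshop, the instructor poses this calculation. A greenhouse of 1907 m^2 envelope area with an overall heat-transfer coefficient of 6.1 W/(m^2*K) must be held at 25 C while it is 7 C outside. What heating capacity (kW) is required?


dT = 25 - (7) = 18 K
Q = U * A * dT
  = 6.1 * 1907 * 18
  = 209388.60 W = 209.39 kW


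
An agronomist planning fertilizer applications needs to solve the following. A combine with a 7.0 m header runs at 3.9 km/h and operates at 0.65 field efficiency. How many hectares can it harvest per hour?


C = w * v * eta_f / 10
  = 7.0 * 3.9 * 0.65 / 10
  = 17.75 / 10
  = 1.77 ha/h


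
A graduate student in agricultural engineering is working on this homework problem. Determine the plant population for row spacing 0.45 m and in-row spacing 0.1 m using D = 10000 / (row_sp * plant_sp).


D = 10000 / (row_sp * plant_sp)
  = 10000 / (0.45 * 0.1)
  = 10000 / 0.0450
  = 222222.22 plants/ha


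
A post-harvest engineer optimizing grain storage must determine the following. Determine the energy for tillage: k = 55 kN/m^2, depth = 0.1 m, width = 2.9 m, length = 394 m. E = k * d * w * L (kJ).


E = k * d * w * L
  = 55 * 0.1 * 2.9 * 394
  = 6284.30 kJ


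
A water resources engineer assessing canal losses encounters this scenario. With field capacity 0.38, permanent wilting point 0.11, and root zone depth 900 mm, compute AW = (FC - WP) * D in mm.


AW = (FC - WP) * D
   = (0.38 - 0.11) * 900
   = 0.27 * 900
   = 243 mm


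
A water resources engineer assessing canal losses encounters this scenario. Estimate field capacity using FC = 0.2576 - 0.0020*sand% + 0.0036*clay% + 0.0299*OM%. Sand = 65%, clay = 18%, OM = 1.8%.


FC = 0.2576 - 0.0020*65 + 0.0036*18 + 0.0299*1.8
   = 0.2576 - 0.1300 + 0.0648 + 0.0538
   = 0.2462


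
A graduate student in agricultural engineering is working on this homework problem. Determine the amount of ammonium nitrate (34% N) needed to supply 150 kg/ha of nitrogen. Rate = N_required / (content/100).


Rate = N_required / (N_content / 100)
     = 150 / (34 / 100)
     = 150 / 0.34
     = 441.18 kg/ha


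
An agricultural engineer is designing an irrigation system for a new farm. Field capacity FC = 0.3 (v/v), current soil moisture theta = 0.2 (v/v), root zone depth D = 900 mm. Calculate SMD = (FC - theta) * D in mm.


SMD = (FC - theta) * D
    = (0.3 - 0.2) * 900
    = 0.100 * 900
    = 90 mm


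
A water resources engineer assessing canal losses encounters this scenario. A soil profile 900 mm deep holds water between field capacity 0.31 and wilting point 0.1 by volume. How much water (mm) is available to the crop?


AW = (FC - WP) * D
   = (0.31 - 0.1) * 900
   = 0.21 * 900
   = 189 mm


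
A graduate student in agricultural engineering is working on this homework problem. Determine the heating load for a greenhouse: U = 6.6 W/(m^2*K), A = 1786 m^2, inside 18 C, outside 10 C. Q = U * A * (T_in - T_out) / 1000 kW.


dT = 18 - (10) = 8 K
Q = U * A * dT
  = 6.6 * 1786 * 8
  = 94300.80 W = 94.30 kW


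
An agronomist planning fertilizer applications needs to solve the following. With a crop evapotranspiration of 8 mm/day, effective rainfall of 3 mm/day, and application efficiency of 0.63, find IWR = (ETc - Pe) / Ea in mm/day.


IWR = (ETc - Pe) / Ea
    = (8 - 3) / 0.63
    = 5 / 0.63
    = 7.94 mm/day


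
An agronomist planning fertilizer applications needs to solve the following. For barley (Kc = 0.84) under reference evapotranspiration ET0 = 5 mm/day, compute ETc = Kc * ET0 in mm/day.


ETc = Kc * ET0
    = 0.84 * 5
    = 4.20 mm/day


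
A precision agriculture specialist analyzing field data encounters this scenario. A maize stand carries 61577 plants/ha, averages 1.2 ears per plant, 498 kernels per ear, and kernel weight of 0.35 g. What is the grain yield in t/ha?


Y = density * ears * kernels * kw
  = 61577 * 1.2 * 498 * 0.35 g/ha
  = 12879445.32 g/ha
  = 12879.45 kg/ha = 12.88 t/ha


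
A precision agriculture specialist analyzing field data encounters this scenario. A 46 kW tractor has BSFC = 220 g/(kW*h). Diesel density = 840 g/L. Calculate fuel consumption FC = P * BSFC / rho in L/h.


FC = P * BSFC / rho_fuel
   = 46 * 220 / 840
   = 10120 / 840
   = 12.05 L/h


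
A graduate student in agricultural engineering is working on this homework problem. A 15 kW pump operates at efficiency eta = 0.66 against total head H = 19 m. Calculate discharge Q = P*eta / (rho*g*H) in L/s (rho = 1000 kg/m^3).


Q = (P * 1000 * eta) / (rho * g * H)
  = (15 * 1000 * 0.66) / (1000 * 9.81 * 19)
  = 9900 / 186390
  = 0.05311 m^3/s = 53.11 L/s


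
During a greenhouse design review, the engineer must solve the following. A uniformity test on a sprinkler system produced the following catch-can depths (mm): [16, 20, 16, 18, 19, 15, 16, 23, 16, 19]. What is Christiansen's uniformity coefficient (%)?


xbar = 178 / 10 = 17.800
sum|xi - xbar| = 20
CU = 100 * (1 - 20 / (10 * 17.800))
   = 100 * (1 - 0.1124)
   = 88.76%


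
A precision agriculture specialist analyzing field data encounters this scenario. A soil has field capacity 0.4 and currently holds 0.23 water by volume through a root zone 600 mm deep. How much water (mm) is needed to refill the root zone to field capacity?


SMD = (FC - theta) * D
    = (0.4 - 0.23) * 600
    = 0.170 * 600
    = 102 mm


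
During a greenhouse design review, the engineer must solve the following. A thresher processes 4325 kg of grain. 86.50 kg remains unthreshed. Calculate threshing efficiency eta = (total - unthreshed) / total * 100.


eta = (total - unthreshed) / total * 100
    = (4325 - 86.50) / 4325 * 100
    = 4238.50 / 4325 * 100
    = 98%


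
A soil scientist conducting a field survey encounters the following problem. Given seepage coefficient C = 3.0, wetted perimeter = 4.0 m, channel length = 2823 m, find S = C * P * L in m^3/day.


S = C * P * L
  = 3.0 * 4.0 * 2823
  = 33876 m^3/day


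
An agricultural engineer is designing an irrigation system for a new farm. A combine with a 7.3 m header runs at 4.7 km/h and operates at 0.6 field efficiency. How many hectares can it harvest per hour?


C = w * v * eta_f / 10
  = 7.3 * 4.7 * 0.6 / 10
  = 20.59 / 10
  = 2.06 ha/h


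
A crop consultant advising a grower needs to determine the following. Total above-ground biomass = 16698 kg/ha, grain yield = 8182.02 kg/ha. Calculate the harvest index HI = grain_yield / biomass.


HI = grain_yield / biomass
   = 8182.02 / 16698
   = 0.49


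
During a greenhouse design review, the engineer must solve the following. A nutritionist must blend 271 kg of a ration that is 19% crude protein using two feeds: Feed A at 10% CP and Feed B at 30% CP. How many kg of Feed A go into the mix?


parts_A = CP_b - target = 30 - 19 = 11
parts_B = target - CP_a = 19 - 10 = 9
total_parts = 11 + 9 = 20
Feed A = 271 * 11 / 20 = 149.05 kg
Feed B = 271 * 9 / 20 = 121.95 kg

149.05 kg


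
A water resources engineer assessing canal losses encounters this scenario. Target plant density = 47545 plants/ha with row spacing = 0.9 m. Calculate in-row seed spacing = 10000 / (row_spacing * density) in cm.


spacing = 10000 / (row_sp * density)
        = 10000 / (0.9 * 47545)
        = 10000 / 42790.50
        = 0.23370 m = 23.37 cm


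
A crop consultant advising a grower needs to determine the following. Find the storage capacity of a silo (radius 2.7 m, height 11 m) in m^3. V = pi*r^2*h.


V = pi * r^2 * h
  = pi * 2.7^2 * 11
  = pi * 7.29 * 11
  = 251.92 m^3


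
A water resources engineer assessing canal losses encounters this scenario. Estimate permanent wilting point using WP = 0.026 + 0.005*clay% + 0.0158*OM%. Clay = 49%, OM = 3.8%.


WP = 0.026 + 0.005*49 + 0.0158*3.8
   = 0.026 + 0.2450 + 0.0600
   = 0.3310


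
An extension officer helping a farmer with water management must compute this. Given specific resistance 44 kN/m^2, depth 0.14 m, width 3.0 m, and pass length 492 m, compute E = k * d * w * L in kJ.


E = k * d * w * L
  = 44 * 0.14 * 3.0 * 492
  = 9092.16 kJ


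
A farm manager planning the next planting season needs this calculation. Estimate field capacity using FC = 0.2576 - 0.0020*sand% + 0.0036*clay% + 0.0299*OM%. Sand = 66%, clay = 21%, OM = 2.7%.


FC = 0.2576 - 0.0020*66 + 0.0036*21 + 0.0299*2.7
   = 0.2576 - 0.1320 + 0.0756 + 0.0807
   = 0.2819


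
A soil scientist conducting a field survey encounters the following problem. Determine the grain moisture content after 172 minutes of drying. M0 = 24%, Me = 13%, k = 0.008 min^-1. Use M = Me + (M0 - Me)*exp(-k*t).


M = Me + (M0 - Me) * e^(-k*t)
  = 13 + (24 - 13) * e^(-0.008*172)
  = 13 + 11 * e^(-1.376)
  = 13 + 11 * 0.25259
  = 13 + 2.7785
  = 15.78%


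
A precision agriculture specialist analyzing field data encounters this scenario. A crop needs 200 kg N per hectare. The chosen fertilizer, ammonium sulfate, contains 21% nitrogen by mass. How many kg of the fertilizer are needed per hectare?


Rate = N_required / (N_content / 100)
     = 200 / (21 / 100)
     = 200 / 0.21
     = 952.38 kg/ha


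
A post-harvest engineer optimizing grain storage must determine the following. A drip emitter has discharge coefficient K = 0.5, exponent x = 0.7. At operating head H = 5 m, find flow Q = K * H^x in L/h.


Q = K * H^x
  = 0.5 * 5^0.7
  = 0.5 * 3.0852
  = 1.54 L/h


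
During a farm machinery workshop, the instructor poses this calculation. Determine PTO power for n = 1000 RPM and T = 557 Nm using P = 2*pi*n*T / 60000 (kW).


P = 2*pi*n*T / 60000
  = 2*pi * 1000 * 557 / 60000
  = 3499734.22 / 60000
  = 58.33 kW


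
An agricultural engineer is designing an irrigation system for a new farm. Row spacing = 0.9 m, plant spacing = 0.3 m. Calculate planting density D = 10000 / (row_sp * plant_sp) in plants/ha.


D = 10000 / (row_sp * plant_sp)
  = 10000 / (0.9 * 0.3)
  = 10000 / 0.2700
  = 37037.04 plants/ha


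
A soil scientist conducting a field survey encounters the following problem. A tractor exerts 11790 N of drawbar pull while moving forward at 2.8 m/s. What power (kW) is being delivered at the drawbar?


P = F * v / 1000
  = 11790 * 2.8 / 1000
  = 33012 / 1000
  = 33.01 kW


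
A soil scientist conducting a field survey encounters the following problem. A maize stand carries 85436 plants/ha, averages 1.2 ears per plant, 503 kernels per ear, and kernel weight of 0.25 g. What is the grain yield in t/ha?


Y = density * ears * kernels * kw
  = 85436 * 1.2 * 503 * 0.25 g/ha
  = 12892292.40 g/ha
  = 12892.29 kg/ha = 12.89 t/ha


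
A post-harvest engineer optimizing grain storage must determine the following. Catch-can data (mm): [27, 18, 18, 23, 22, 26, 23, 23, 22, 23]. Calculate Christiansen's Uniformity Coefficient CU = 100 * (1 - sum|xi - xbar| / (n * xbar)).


xbar = 225 / 10 = 22.500
sum|xi - xbar| = 20
CU = 100 * (1 - 20 / (10 * 22.500))
   = 100 * (1 - 0.0889)
   = 91.11%


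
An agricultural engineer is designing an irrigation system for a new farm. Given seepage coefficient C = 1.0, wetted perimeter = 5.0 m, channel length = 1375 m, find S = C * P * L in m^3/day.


S = C * P * L
  = 1.0 * 5.0 * 1375
  = 6875 m^3/day


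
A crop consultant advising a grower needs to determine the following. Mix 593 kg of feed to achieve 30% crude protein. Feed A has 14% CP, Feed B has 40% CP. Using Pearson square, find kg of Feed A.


parts_A = CP_b - target = 40 - 30 = 10
parts_B = target - CP_a = 30 - 14 = 16
total_parts = 10 + 16 = 26
Feed A = 593 * 10 / 26 = 228.08 kg
Feed B = 593 * 16 / 26 = 364.92 kg

228.08 kg
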